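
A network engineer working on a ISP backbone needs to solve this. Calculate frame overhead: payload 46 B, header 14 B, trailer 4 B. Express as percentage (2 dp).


Given: payload = 46 B, header = 14 B, trailer = 4 B
Overhead bytes = header + trailer = 14 + 4 = 18
Total frame = payload + overhead = 46 + 18 = 64
Overhead % = 18 / 64 * 100 = 28.1250% -> 28.13% (2 dp)

28.13


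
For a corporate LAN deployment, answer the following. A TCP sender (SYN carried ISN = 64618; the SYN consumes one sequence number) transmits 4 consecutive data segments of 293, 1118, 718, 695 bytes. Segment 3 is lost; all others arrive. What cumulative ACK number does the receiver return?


SYN uses sequence number 64618; first data byte = ISN + 1 = 64619.
Segment 1: SEQ = 64619, len = 293 B, covers [64619, 64911]
Segment 2: SEQ = 64912, len = 1118 B, covers [64912, 66029]
Segment 3: SEQ = 66030, len = 718 B, covers [66030, 66747] [LOST]
Segment 4: SEQ = 66748, len = 695 B, covers [66748, 67442]
In-order data received: bytes [64619, 66029] (segments 1..2).
Segment 3 missing -> gap begins at byte 66030; later segments buffered out of order.
Cumulative ACK = next expected in-order byte = 64619 + 293 + 1118 = 66030

66030


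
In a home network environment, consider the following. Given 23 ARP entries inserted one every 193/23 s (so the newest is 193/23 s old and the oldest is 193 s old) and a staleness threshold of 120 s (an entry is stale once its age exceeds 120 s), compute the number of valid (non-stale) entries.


Ages are k * 193/23 s for k = 1..23 (spacing = 8.3913 s).
Entry k is valid iff k * 193/23 <= 120 iff k <= 23 * 120 / 193 = 14.3005
n_valid = floor(14.3005) = 14
(n_stale = 23 - 14 = 9)

14


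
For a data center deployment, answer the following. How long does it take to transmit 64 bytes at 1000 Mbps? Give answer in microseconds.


Given: packet = 64 bytes, bandwidth = 1000 Mbps
Packet in bits = 64 * 8 = 512 bits
Bandwidth = 1000 * 10^6 = 1000000000 bps
Time = 512 / 1000000000 seconds
Time in us = 512 * 10^6 / 1000000000 = 0.512

0.512


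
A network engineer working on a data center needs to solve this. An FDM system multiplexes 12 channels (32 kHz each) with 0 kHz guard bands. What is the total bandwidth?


Given: 12 channels, 32 kHz each, guard = 0 kHz
Channel bandwidth = 12 * 32 = 384 kHz
Guard bands = 11 gaps * 0 kHz = 0 kHz
Total = 384 + 0 = 384 kHz

384


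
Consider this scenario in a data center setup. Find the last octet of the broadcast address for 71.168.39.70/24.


Given: IP = 71.168.39.70, prefix = /24
Host bits = 32 - 24 = 8
Network last octet = 70 AND mask = 0
Host part size = 2^8 - 1 = 255
Broadcast last octet = 0 OR 255 = 255

255


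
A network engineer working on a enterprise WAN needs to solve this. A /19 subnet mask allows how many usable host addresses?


Given: subnet mask /19
Host bits = 32 - 19 = 13
Total addresses = 2^13 = 8192
Usable hosts = 8192 - 2 (network + broadcast) = 8190

8190


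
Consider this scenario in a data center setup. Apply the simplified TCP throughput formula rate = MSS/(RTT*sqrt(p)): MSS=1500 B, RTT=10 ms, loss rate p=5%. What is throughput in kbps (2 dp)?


Given: MSS = 1500 bytes, RTT = 10 ms, loss = 5%
RTT in seconds = 10 / 1000 = 0.01
Loss rate = 5% = 0.05
sqrt(loss) = sqrt(0.05) = 0.223606797750
Throughput (bytes/s) = 1500 / (0.01 * 0.223606797750) = 670820.3932
Throughput (kbps) = 670820.3932 * 8 / 1000 = 5366.563146 -> 5366.56 kbps (2 dp)

5366.56


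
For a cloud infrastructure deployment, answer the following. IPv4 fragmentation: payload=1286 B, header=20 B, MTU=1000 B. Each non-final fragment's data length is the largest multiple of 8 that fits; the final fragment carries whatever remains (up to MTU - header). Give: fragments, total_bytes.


Max data per non-final fragment = floor((MTU - header)/8)*8 = floor((1000 - 20)/8)*8 = floor(980/8)*8 = 976 B
Final fragment needs no 8-byte alignment: it can carry up to MTU - header = 980 B
Non-final fragments needed = ceil((payload - 980) / 976) = ceil(306/976) = ceil(0.3135) = 1
Number of fragments = 1 + 1 = 2
Fragment sizes (data): 1 * 976 B + 310 B (last, 310 <= 980 OK)
Total bytes sent = payload + n_frags * header = 1286 + 2*20 = 1286 + 40 = 1326 B

2, 1326


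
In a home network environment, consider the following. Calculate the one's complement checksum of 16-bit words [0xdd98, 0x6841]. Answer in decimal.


Given words: [0xdd98, 0x6841]
Step 1: Sum all words
Raw sum = 56728 + 26689 = 83417
Step 2: Fold carry: (17881 + 1) = 17882
One's complement = ~17882 & 0xFFFF = 47653

47653


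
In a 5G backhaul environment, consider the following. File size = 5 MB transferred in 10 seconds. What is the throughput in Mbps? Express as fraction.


Given: file = 5 MB, time = 10 s
File in Mb = 5 * 8 = 40 Mb
Throughput = 40 / 10 Mbps
Throughput = 4 Mbps

4


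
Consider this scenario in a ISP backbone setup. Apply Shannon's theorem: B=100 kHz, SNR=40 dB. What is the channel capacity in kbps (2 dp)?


Given: B = 100 kHz, SNR = 40 dB
SNR linear = 10^(40/10) = 10000
1 + SNR = 10001
log2(10001) = 13.2878566418
C = 100 * 1000 * 13.2878566418 = 1328785.6642 bps
C = 1328.785664 kbps -> 1328.79 kbps (2 dp)

1328.79


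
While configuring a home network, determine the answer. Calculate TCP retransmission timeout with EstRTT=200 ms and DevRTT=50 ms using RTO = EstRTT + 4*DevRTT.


Given: EstRTT = 200 ms, DevRTT = 50 ms
Timeout = EstRTT + 4 * DevRTT
4 * DevRTT = 4 * 50 = 200
Timeout = 200 + 200 = 400 ms

400


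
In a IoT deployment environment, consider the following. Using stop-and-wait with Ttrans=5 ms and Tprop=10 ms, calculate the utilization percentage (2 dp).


Given: Ttrans = 5 ms, Tprop = 10 ms
RTT = 2 * Tprop = 2 * 10 = 20 ms
U = Ttrans / (Ttrans + RTT)
U = 5 / (5 + 20)
U = 5 / 25 = 0.2
U% = 20.00%

20.00


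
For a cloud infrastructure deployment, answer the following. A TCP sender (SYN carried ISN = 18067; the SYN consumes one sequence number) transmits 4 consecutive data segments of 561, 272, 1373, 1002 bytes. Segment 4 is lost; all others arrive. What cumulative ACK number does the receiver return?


SYN uses sequence number 18067; first data byte = ISN + 1 = 18068.
Segment 1: SEQ = 18068, len = 561 B, covers [18068, 18628]
Segment 2: SEQ = 18629, len = 272 B, covers [18629, 18900]
Segment 3: SEQ = 18901, len = 1373 B, covers [18901, 20273]
Segment 4: SEQ = 20274, len = 1002 B, covers [20274, 21275] [LOST]
In-order data received: bytes [18068, 20273] (segments 1..3).
Segment 4 missing -> gap begins at byte 20274.
Cumulative ACK = next expected in-order byte = 18068 + 561 + 272 + 1373 = 20274

20274


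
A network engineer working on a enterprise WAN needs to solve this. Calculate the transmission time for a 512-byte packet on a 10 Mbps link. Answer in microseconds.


Given: packet = 512 bytes, bandwidth = 10 Mbps
Packet in bits = 512 * 8 = 4096 bits
Bandwidth = 10 * 10^6 = 10000000 bps
Time = 4096 / 10000000 seconds
Time in us = 4096 * 10^6 / 10000000 = 409.6

409.6


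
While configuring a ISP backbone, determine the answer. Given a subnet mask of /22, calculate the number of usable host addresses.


Given: subnet mask /22
Host bits = 32 - 22 = 10
Total addresses = 2^10 = 1024
Usable hosts = 1024 - 2 (network + broadcast) = 1022

1022


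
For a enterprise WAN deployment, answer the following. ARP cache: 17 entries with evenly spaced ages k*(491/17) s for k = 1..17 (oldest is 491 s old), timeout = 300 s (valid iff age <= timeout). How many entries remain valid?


Ages are k * 491/17 s for k = 1..17 (spacing = 28.8824 s).
Entry k is valid iff k * 491/17 <= 300 iff k <= 17 * 300 / 491 = 10.3870
n_valid = floor(10.3870) = 10
(n_stale = 17 - 10 = 7)

10


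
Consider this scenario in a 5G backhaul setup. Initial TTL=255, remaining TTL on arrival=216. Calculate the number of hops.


Given: initial TTL = 255, received TTL = 216
Hops = initial TTL - received TTL
Hops = 255 - 216 = 39

39


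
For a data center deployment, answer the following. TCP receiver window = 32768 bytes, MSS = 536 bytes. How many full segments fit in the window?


Given: RWND = 32768 bytes, MSS = 536 bytes
Full segments = floor(RWND / MSS)
Full segments = floor(32768 / 536)
Full segments = floor(61.1343) = 61

61


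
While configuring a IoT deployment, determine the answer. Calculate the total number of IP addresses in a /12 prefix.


Given: CIDR prefix /12
Host bits = 32 - 12 = 20
Total addresses = 2^20 = 1048576

1048576


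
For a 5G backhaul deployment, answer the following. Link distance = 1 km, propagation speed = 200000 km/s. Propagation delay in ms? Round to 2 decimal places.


Given: distance = 1 km, speed = 200000 km/s
Delay = distance / speed = 1 / 200000 seconds
Delay in ms = 1 * 1000 / 200000
Delay = 0.0050 ms
Rounded to 2 dp = 0.01 ms

0.01


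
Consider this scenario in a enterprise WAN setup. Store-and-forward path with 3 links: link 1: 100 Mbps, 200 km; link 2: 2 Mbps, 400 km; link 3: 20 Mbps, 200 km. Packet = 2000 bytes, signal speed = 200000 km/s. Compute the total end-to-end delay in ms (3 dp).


Packet = 2000 bytes = 16000 bits. Store-and-forward: sum (t_trans + t_prop) per link.
Link 1: t_trans = 16000/(100*10^6) s = 0.1600 ms; t_prop = 200/200000 s = 1.0000 ms; subtotal = 1.1600 ms
Link 2: t_trans = 16000/(2*10^6) s = 8.0000 ms; t_prop = 400/200000 s = 2.0000 ms; subtotal = 10.0000 ms
Link 3: t_trans = 16000/(20*10^6) s = 0.8000 ms; t_prop = 200/200000 s = 1.0000 ms; subtotal = 1.8000 ms
End-to-end = 1.1600 + 10.0000 + 1.8000 = 12.9600 ms -> 12.960 ms (3 dp)

12.960


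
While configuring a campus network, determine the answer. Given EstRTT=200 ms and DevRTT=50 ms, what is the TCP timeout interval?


Given: EstRTT = 200 ms, DevRTT = 50 ms
Timeout = EstRTT + 4 * DevRTT
4 * DevRTT = 4 * 50 = 200
Timeout = 200 + 200 = 400 ms

400


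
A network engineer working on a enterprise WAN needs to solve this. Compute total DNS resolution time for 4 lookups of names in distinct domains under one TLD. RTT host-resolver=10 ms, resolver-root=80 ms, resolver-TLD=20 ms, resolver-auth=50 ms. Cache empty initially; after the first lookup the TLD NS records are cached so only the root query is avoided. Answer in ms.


Lookup 1 (cold cache): local + root + TLD + auth = 10 + 80 + 20 + 50 = 160 ms
Lookups 2..4 (TLD NS cached -> skip root; new domain -> still ask TLD and auth): local + TLD + auth = 10 + 20 + 50 = 80 ms each
Remaining 3 lookups: 3 * 80 = 240 ms
Total = 160 + 240 = 400 ms

400


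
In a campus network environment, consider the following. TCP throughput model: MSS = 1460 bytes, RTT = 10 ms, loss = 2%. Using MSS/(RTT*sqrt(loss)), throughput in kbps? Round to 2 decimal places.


Given: MSS = 1460 bytes, RTT = 10 ms, loss = 2%
RTT in seconds = 10 / 1000 = 0.01
Loss rate = 2% = 0.02
sqrt(loss) = sqrt(0.02) = 0.141421356237
Throughput (bytes/s) = 1460 / (0.01 * 0.141421356237) = 1032375.9005
Throughput (kbps) = 1032375.9005 * 8 / 1000 = 8259.007204 -> 8259.01 kbps (2 dp)

8259.01


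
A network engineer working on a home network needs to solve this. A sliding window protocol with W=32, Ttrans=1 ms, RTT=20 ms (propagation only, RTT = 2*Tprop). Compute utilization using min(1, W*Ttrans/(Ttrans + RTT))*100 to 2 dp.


Given: W = 32, Ttrans = 1 ms, RTT = 20 ms (= 2 * Tprop, Tprop = 10 ms)
Cycle time = Ttrans + RTT = 1 + 20 = 21 ms (first packet sent until its ACK returns)
W * Ttrans = 32 * 1 = 32 ms of sending per cycle
W * Ttrans / (Ttrans + RTT) = 32 / 21 = 1.523810
U = min(1, 1.523810) = 1.000000
U% = 100.00%

100.00


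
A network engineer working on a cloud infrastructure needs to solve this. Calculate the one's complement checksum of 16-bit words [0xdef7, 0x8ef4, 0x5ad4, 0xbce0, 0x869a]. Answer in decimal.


Given words: [0xdef7, 0x8ef4, 0x5ad4, 0xbce0, 0x869a]
Step 1: Sum all words
Raw sum = 57079 + 36596 + 23252 + 48352 + 34458 = 199737
Step 2: Fold carry: (3129 + 3) = 3132
One's complement = ~3132 & 0xFFFF = 62403

62403


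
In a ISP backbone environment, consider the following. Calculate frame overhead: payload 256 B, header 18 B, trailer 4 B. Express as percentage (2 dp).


Given: payload = 256 B, header = 18 B, trailer = 4 B
Overhead bytes = header + trailer = 18 + 4 = 22
Total frame = payload + overhead = 256 + 22 = 278
Overhead % = 22 / 278 * 100 = 7.9137% -> 7.91% (2 dp)

7.91


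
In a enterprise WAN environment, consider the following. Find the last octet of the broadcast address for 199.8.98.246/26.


Given: IP = 199.8.98.246, prefix = /26
Host bits = 32 - 26 = 6
Network last octet = 246 AND mask = 192
Host part size = 2^6 - 1 = 63
Broadcast last octet = 192 OR 63 = 255

255


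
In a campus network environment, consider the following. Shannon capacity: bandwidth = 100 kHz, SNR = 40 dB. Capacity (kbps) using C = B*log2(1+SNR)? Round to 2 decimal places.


Given: B = 100 kHz, SNR = 40 dB
SNR linear = 10^(40/10) = 10000
1 + SNR = 10001
log2(10001) = 13.2878566418
C = 100 * 1000 * 13.2878566418 = 1328785.6642 bps
C = 1328.785664 kbps -> 1328.79 kbps (2 dp)

1328.79


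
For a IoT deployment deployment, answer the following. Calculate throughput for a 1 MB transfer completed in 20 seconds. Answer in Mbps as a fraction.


Given: file = 1 MB, time = 20 s
File in Mb = 1 * 8 = 8 Mb
Throughput = 8 / 20 Mbps
Throughput = 2/5 Mbps

2/5


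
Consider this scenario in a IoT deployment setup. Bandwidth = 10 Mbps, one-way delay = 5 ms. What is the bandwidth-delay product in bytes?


Given: bandwidth = 10 Mbps, delay = 5 ms
BDP in bits = 10 * 10^6 * 5 / 1000
BDP in bits = 50000
BDP in bytes = 50000 / 8 = 6250

6250


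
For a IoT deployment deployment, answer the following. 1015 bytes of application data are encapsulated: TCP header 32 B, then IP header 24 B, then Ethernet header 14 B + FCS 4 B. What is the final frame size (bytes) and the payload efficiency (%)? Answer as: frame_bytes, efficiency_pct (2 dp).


TCP segment = 1015 + 32 = 1047 B
IP packet = 1047 + 24 = 1071 B
Ethernet frame = 1071 + 14 + 4 = 1089 B
Efficiency = app / frame = 1015 / 1089 = 0.932048 = 93.2048% -> 93.20% (2 dp)

1089, 93.20


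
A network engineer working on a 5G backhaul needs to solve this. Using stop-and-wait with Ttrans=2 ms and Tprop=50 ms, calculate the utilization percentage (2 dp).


Given: Ttrans = 2 ms, Tprop = 50 ms
RTT = 2 * Tprop = 2 * 50 = 100 ms
U = Ttrans / (Ttrans + RTT)
U = 2 / (2 + 100)
U = 2 / 102 = 0.019608
U% = 1.96%

1.96


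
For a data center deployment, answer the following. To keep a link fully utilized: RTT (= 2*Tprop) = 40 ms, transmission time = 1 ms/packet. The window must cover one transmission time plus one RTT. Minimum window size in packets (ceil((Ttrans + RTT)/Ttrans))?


Given: Ttrans = 1 ms, RTT = 40 ms (= 2 * Tprop, Tprop = 20 ms)
Time until first ACK returns = Ttrans + RTT = 1 + 40 = 41 ms
Need W * Ttrans >= Ttrans + RTT  ->  W >= (Ttrans + RTT) / Ttrans
(Ttrans + RTT) / Ttrans = 41 / 1 = 41
W_min = ceil(41) = 41

41


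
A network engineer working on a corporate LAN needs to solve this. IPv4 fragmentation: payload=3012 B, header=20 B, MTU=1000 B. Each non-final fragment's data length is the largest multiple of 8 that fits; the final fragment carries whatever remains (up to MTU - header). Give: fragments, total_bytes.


Max data per non-final fragment = floor((MTU - header)/8)*8 = floor((1000 - 20)/8)*8 = floor(980/8)*8 = 976 B
Final fragment needs no 8-byte alignment: it can carry up to MTU - header = 980 B
Non-final fragments needed = ceil((payload - 980) / 976) = ceil(2032/976) = ceil(2.0820) = 3
Number of fragments = 3 + 1 = 4
Fragment sizes (data): 3 * 976 B + 84 B (last, 84 <= 980 OK)
Total bytes sent = payload + n_frags * header = 3012 + 4*20 = 3012 + 80 = 3092 B

4, 3092


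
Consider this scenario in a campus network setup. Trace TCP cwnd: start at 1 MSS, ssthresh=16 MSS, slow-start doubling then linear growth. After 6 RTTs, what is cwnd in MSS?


RTT 0: cwnd = 1 MSS (initial)
RTT 1: cwnd = 2 MSS (slow start, doubled)
RTT 2: cwnd = 4 MSS (slow start, doubled)
RTT 3: cwnd = 8 MSS (slow start, doubled)
RTT 4: cwnd = 16 MSS (slow start, doubled)
RTT 5: cwnd = 17 MSS (congestion avoidance, +1)
RTT 6: cwnd = 18 MSS (congestion avoidance, +1)

18


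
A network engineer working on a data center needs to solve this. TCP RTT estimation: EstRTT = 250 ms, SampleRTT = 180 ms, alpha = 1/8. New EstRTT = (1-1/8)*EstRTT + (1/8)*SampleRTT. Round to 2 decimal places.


Given: EstRTT = 250 ms, SampleRTT = 180 ms, alpha = 1/8
New EstRTT = (1 - alpha) * EstRTT + alpha * SampleRTT
(7/8) * 250 = 218.75
(1/8) * 180 = 22.5
New EstRTT = 218.75 + 22.5 = 241.25 ms -> 241.25 ms (2 dp)

241.25


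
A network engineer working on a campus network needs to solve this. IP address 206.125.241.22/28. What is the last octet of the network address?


Given: IP = 206.125.241.22, prefix = /28
Subnet mask = 255.255.255.240
Last octet of IP: 22
Last octet of mask: 240
Network last octet = 22 AND 240 = 16

16


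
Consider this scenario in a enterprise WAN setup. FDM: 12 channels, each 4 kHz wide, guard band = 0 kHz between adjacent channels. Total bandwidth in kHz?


Given: 12 channels, 4 kHz each, guard = 0 kHz
Channel bandwidth = 12 * 4 = 48 kHz
Guard bands = 11 gaps * 0 kHz = 0 kHz
Total = 48 + 0 = 48 kHz

48


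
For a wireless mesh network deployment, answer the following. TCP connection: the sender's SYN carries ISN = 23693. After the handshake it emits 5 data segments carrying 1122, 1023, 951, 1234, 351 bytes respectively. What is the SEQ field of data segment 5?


The SYN occupies sequence number ISN = 23693, so the first data byte is ISN + 1 = 23694.
SEQ of data segment i = (ISN + 1) + sum of payload sizes of segments 1..i-1.
Segment 1: SEQ = 23694, payload = 1122 bytes
Segment 2: SEQ = 24816, payload = 1023 bytes
Segment 3: SEQ = 25839, payload = 951 bytes
Segment 4: SEQ = 26790, payload = 1234 bytes
Segment 5: SEQ = 28024, payload = 351 bytes
SEQ of segment 5 = 23694 + 1122 + 1023 + 951 + 1234 = 28024

28024


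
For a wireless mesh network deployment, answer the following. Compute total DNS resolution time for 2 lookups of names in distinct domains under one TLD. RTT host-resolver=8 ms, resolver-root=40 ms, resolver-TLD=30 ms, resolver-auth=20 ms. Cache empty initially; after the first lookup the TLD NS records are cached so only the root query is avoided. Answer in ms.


Lookup 1 (cold cache): local + root + TLD + auth = 8 + 40 + 30 + 20 = 98 ms
Lookups 2..2 (TLD NS cached -> skip root; new domain -> still ask TLD and auth): local + TLD + auth = 8 + 30 + 20 = 58 ms each
Remaining 1 lookups: 1 * 58 = 58 ms
Total = 98 + 58 = 156 ms

156


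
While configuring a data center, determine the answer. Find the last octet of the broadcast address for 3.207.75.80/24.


Given: IP = 3.207.75.80, prefix = /24
Host bits = 32 - 24 = 8
Network last octet = 80 AND mask = 0
Host part size = 2^8 - 1 = 255
Broadcast last octet = 0 OR 255 = 255

255


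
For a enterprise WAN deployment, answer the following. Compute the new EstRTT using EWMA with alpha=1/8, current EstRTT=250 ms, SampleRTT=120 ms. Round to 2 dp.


Given: EstRTT = 250 ms, SampleRTT = 120 ms, alpha = 1/8
New EstRTT = (1 - alpha) * EstRTT + alpha * SampleRTT
(7/8) * 250 = 218.75
(1/8) * 120 = 15
New EstRTT = 218.75 + 15 = 233.75 ms -> 233.75 ms (2 dp)

233.75


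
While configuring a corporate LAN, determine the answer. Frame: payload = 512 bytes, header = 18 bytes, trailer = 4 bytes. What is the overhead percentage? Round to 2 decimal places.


Given: payload = 512 B, header = 18 B, trailer = 4 B
Overhead bytes = header + trailer = 18 + 4 = 22
Total frame = payload + overhead = 512 + 22 = 534
Overhead % = 22 / 534 * 100 = 4.1199% -> 4.12% (2 dp)

4.12


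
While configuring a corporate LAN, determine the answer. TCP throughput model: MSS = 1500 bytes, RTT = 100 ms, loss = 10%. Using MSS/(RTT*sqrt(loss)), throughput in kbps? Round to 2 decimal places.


Given: MSS = 1500 bytes, RTT = 100 ms, loss = 10%
RTT in seconds = 100 / 1000 = 0.1
Loss rate = 10% = 0.1
sqrt(loss) = sqrt(0.1) = 0.316227766017
Throughput (bytes/s) = 1500 / (0.1 * 0.316227766017) = 47434.1649
Throughput (kbps) = 47434.1649 * 8 / 1000 = 379.473319 -> 379.47 kbps (2 dp)

379.47


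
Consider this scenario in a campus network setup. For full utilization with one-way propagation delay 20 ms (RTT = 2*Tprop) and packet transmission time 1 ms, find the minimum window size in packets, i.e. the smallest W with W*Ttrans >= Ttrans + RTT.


Given: Ttrans = 1 ms, RTT = 40 ms (= 2 * Tprop, Tprop = 20 ms)
Time until first ACK returns = Ttrans + RTT = 1 + 40 = 41 ms
Need W * Ttrans >= Ttrans + RTT  ->  W >= (Ttrans + RTT) / Ttrans
(Ttrans + RTT) / Ttrans = 41 / 1 = 41
W_min = ceil(41) = 41

41


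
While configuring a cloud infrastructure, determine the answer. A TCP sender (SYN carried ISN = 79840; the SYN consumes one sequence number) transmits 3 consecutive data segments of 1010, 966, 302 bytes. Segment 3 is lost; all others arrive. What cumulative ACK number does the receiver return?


SYN uses sequence number 79840; first data byte = ISN + 1 = 79841.
Segment 1: SEQ = 79841, len = 1010 B, covers [79841, 80850]
Segment 2: SEQ = 80851, len = 966 B, covers [80851, 81816]
Segment 3: SEQ = 81817, len = 302 B, covers [81817, 82118] [LOST]
In-order data received: bytes [79841, 81816] (segments 1..2).
Segment 3 missing -> gap begins at byte 81817.
Cumulative ACK = next expected in-order byte = 79841 + 1010 + 966 = 81817

81817


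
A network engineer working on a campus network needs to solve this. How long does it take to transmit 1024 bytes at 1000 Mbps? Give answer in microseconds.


Given: packet = 1024 bytes, bandwidth = 1000 Mbps
Packet in bits = 1024 * 8 = 8192 bits
Bandwidth = 1000 * 10^6 = 1000000000 bps
Time = 8192 / 1000000000 seconds
Time in us = 8192 * 10^6 / 1000000000 = 8.192

8.192


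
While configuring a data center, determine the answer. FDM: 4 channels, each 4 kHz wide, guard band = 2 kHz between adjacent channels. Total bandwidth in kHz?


Given: 4 channels, 4 kHz each, guard = 2 kHz
Channel bandwidth = 4 * 4 = 16 kHz
Guard bands = 3 gaps * 2 kHz = 6 kHz
Total = 16 + 6 = 22 kHz

22


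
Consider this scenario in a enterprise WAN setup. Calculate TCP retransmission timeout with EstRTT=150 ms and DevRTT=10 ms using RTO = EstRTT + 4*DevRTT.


Given: EstRTT = 150 ms, DevRTT = 10 ms
Timeout = EstRTT + 4 * DevRTT
4 * DevRTT = 4 * 10 = 40
Timeout = 150 + 40 = 190 ms

190


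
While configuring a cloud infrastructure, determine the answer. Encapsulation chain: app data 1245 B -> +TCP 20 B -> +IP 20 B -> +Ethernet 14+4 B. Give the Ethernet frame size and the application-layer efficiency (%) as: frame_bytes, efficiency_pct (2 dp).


TCP segment = 1245 + 20 = 1265 B
IP packet = 1265 + 20 = 1285 B
Ethernet frame = 1285 + 14 + 4 = 1303 B
Efficiency = app / frame = 1245 / 1303 = 0.955487 = 95.5487% -> 95.55% (2 dp)

1303, 95.55


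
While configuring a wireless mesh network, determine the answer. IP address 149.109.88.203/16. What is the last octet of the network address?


Given: IP = 149.109.88.203, prefix = /16
Subnet mask = 255.255.0.0
Last octet of IP: 203
Last octet of mask: 0
Network last octet = 203 AND 0 = 0

0


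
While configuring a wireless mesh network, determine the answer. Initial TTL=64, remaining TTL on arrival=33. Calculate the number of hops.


Given: initial TTL = 64, received TTL = 33
Hops = initial TTL - received TTL
Hops = 64 - 33 = 31

31


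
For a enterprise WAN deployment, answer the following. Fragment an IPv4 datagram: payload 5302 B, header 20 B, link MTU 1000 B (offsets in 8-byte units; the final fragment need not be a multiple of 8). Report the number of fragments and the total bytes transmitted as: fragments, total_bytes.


Max data per non-final fragment = floor((MTU - header)/8)*8 = floor((1000 - 20)/8)*8 = floor(980/8)*8 = 976 B
Final fragment needs no 8-byte alignment: it can carry up to MTU - header = 980 B
Non-final fragments needed = ceil((payload - 980) / 976) = ceil(4322/976) = ceil(4.4283) = 5
Number of fragments = 5 + 1 = 6
Fragment sizes (data): 5 * 976 B + 422 B (last, 422 <= 980 OK)
Total bytes sent = payload + n_frags * header = 5302 + 6*20 = 5302 + 120 = 5422 B

6, 5422


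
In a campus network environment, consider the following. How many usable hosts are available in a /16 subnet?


Given: subnet mask /16
Host bits = 32 - 16 = 16
Total addresses = 2^16 = 65536
Usable hosts = 65536 - 2 (network + broadcast) = 65534

65534


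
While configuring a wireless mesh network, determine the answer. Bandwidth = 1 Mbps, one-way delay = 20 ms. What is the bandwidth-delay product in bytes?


Given: bandwidth = 1 Mbps, delay = 20 ms
BDP in bits = 1 * 10^6 * 20 / 1000
BDP in bits = 20000
BDP in bytes = 20000 / 8 = 2500

2500


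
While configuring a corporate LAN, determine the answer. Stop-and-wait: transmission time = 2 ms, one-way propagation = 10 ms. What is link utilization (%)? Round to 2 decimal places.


Given: Ttrans = 2 ms, Tprop = 10 ms
RTT = 2 * Tprop = 2 * 10 = 20 ms
U = Ttrans / (Ttrans + RTT)
U = 2 / (2 + 20)
U = 2 / 22 = 0.090909
U% = 9.09%

9.09


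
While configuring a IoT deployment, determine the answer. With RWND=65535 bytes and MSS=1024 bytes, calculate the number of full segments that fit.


Given: RWND = 65535 bytes, MSS = 1024 bytes
Full segments = floor(RWND / MSS)
Full segments = floor(65535 / 1024)
Full segments = floor(63.999) = 63

63


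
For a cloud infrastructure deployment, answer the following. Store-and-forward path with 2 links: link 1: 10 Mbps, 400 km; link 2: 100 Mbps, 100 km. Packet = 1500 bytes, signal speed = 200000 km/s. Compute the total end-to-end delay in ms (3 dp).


Packet = 1500 bytes = 12000 bits. Store-and-forward: sum (t_trans + t_prop) per link.
Link 1: t_trans = 12000/(10*10^6) s = 1.2000 ms; t_prop = 400/200000 s = 2.0000 ms; subtotal = 3.2000 ms
Link 2: t_trans = 12000/(100*10^6) s = 0.1200 ms; t_prop = 100/200000 s = 0.5000 ms; subtotal = 0.6200 ms
End-to-end = 3.2000 + 0.6200 = 3.8200 ms -> 3.820 ms (3 dp)

3.820


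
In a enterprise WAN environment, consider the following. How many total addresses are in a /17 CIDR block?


Given: CIDR prefix /17
Host bits = 32 - 17 = 15
Total addresses = 2^15 = 32768

32768


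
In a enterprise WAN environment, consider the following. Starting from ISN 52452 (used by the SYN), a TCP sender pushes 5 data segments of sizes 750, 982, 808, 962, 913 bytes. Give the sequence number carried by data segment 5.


The SYN occupies sequence number ISN = 52452, so the first data byte is ISN + 1 = 52453.
SEQ of data segment i = (ISN + 1) + sum of payload sizes of segments 1..i-1.
Segment 1: SEQ = 52453, payload = 750 bytes
Segment 2: SEQ = 53203, payload = 982 bytes
Segment 3: SEQ = 54185, payload = 808 bytes
Segment 4: SEQ = 54993, payload = 962 bytes
Segment 5: SEQ = 55955, payload = 913 bytes
SEQ of segment 5 = 52453 + 750 + 982 + 808 + 962 = 55955

55955


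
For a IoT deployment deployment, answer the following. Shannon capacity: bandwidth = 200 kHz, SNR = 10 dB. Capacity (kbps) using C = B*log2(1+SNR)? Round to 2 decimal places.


Given: B = 200 kHz, SNR = 10 dB
SNR linear = 10^(10/10) = 10
1 + SNR = 11
log2(11) = 3.4594316186
C = 200 * 1000 * 3.4594316186 = 691886.3237 bps
C = 691.886324 kbps -> 691.89 kbps (2 dp)

691.89


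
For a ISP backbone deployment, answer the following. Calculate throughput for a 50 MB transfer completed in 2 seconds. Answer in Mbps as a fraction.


Given: file = 50 MB, time = 2 s
File in Mb = 50 * 8 = 400 Mb
Throughput = 400 / 2 Mbps
Throughput = 200 Mbps

200


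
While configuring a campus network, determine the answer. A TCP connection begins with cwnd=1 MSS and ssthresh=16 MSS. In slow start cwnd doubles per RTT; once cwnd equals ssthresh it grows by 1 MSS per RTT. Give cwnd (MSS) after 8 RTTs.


RTT 0: cwnd = 1 MSS (initial)
RTT 1: cwnd = 2 MSS (slow start, doubled)
RTT 2: cwnd = 4 MSS (slow start, doubled)
RTT 3: cwnd = 8 MSS (slow start, doubled)
RTT 4: cwnd = 16 MSS (slow start, doubled)
RTT 5: cwnd = 17 MSS (congestion avoidance, +1)
RTT 6: cwnd = 18 MSS (congestion avoidance, +1)
RTT 7: cwnd = 19 MSS (congestion avoidance, +1)
RTT 8: cwnd = 20 MSS (congestion avoidance, +1)

20


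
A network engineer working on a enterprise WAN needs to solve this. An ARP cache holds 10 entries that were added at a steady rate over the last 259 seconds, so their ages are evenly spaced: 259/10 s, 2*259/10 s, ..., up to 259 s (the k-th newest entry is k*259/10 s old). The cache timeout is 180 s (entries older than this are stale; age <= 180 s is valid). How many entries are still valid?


Ages are k * 259/10 s for k = 1..10 (spacing = 25.9000 s).
Entry k is valid iff k * 259/10 <= 180 iff k <= 10 * 180 / 259 = 6.9498
n_valid = floor(6.9498) = 6
(n_stale = 10 - 6 = 4)

6


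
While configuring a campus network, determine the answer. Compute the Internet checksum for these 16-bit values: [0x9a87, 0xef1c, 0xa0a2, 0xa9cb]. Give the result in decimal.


Given words: [0x9a87, 0xef1c, 0xa0a2, 0xa9cb]
Step 1: Sum all words
Raw sum = 39559 + 61212 + 41122 + 43467 = 185360
Step 2: Fold carry: (54288 + 2) = 54290
One's complement = ~54290 & 0xFFFF = 11245

11245


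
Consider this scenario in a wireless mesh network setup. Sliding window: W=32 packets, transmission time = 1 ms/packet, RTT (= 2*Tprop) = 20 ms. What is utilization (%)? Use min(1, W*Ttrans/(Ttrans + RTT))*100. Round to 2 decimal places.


Given: W = 32, Ttrans = 1 ms, RTT = 20 ms (= 2 * Tprop, Tprop = 10 ms)
Cycle time = Ttrans + RTT = 1 + 20 = 21 ms (first packet sent until its ACK returns)
W * Ttrans = 32 * 1 = 32 ms of sending per cycle
W * Ttrans / (Ttrans + RTT) = 32 / 21 = 1.523810
U = min(1, 1.523810) = 1.000000
U% = 100.00%

100.00


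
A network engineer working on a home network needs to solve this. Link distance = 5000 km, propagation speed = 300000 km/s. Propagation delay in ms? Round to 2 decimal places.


Given: distance = 5000 km, speed = 300000 km/s
Delay = distance / speed = 5000 / 300000 seconds
Delay in ms = 5000 * 1000 / 300000
Delay = 16.6667 ms
Rounded to 2 dp = 16.67 ms

16.67


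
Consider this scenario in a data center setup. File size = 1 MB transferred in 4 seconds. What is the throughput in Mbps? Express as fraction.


Given: file = 1 MB, time = 4 s
File in Mb = 1 * 8 = 8 Mb
Throughput = 8 / 4 Mbps
Throughput = 2 Mbps

2


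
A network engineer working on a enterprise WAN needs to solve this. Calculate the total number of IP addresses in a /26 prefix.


Given: CIDR prefix /26
Host bits = 32 - 26 = 6
Total addresses = 2^6 = 64

64


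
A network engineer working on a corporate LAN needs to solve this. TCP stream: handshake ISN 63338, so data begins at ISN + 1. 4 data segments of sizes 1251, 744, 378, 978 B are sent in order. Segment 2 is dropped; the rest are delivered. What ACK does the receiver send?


SYN uses sequence number 63338; first data byte = ISN + 1 = 63339.
Segment 1: SEQ = 63339, len = 1251 B, covers [63339, 64589]
Segment 2: SEQ = 64590, len = 744 B, covers [64590, 65333] [LOST]
Segment 3: SEQ = 65334, len = 378 B, covers [65334, 65711]
Segment 4: SEQ = 65712, len = 978 B, covers [65712, 66689]
In-order data received: bytes [63339, 64589] (segments 1..1).
Segment 2 missing -> gap begins at byte 64590; later segments buffered out of order.
Cumulative ACK = next expected in-order byte = 63339 + 1251 = 64590

64590


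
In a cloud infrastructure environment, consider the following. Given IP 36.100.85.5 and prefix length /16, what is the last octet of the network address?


Given: IP = 36.100.85.5, prefix = /16
Subnet mask = 255.255.0.0
Last octet of IP: 5
Last octet of mask: 0
Network last octet = 5 AND 0 = 0

0


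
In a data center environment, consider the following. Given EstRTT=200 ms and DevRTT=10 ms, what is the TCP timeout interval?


Given: EstRTT = 200 ms, DevRTT = 10 ms
Timeout = EstRTT + 4 * DevRTT
4 * DevRTT = 4 * 10 = 40
Timeout = 200 + 40 = 240 ms

240


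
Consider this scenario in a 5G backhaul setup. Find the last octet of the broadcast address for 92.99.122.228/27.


Given: IP = 92.99.122.228, prefix = /27
Host bits = 32 - 27 = 5
Network last octet = 228 AND mask = 224
Host part size = 2^5 - 1 = 31
Broadcast last octet = 224 OR 31 = 255

255


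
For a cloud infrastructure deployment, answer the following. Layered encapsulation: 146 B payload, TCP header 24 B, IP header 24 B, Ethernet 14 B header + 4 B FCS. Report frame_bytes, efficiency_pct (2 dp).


TCP segment = 146 + 24 = 170 B
IP packet = 170 + 24 = 194 B
Ethernet frame = 194 + 14 + 4 = 212 B
Efficiency = app / frame = 146 / 212 = 0.688679 = 68.8679% -> 68.87% (2 dp)

212, 68.87


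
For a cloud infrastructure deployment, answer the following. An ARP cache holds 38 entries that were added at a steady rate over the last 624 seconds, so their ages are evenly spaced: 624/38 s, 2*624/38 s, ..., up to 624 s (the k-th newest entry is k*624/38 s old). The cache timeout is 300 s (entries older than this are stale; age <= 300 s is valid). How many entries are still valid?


Ages are k * 624/38 s for k = 1..38 (spacing = 16.4211 s).
Entry k is valid iff k * 624/38 <= 300 iff k <= 38 * 300 / 624 = 18.2692
n_valid = floor(18.2692) = 18
(n_stale = 38 - 18 = 20)

18


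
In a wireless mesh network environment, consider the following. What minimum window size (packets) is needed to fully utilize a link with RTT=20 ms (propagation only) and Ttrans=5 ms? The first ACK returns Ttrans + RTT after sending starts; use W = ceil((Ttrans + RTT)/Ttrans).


Given: Ttrans = 5 ms, RTT = 20 ms (= 2 * Tprop, Tprop = 10 ms)
Time until first ACK returns = Ttrans + RTT = 5 + 20 = 25 ms
Need W * Ttrans >= Ttrans + RTT  ->  W >= (Ttrans + RTT) / Ttrans
(Ttrans + RTT) / Ttrans = 25 / 5 = 5
W_min = ceil(5) = 5

5


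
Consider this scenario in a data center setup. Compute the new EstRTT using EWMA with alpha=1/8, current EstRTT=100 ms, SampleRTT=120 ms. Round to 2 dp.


Given: EstRTT = 100 ms, SampleRTT = 120 ms, alpha = 1/8
New EstRTT = (1 - alpha) * EstRTT + alpha * SampleRTT
(7/8) * 100 = 87.5
(1/8) * 120 = 15
New EstRTT = 87.5 + 15 = 102.5 ms -> 102.50 ms (2 dp)

102.50


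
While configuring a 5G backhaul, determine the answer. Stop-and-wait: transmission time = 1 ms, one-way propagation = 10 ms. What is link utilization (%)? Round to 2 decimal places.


Given: Ttrans = 1 ms, Tprop = 10 ms
RTT = 2 * Tprop = 2 * 10 = 20 ms
U = Ttrans / (Ttrans + RTT)
U = 1 / (1 + 20)
U = 1 / 21 = 0.047619
U% = 4.76%

4.76


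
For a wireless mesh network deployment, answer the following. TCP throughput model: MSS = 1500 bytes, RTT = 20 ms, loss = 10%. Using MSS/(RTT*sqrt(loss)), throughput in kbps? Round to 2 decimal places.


Given: MSS = 1500 bytes, RTT = 20 ms, loss = 10%
RTT in seconds = 20 / 1000 = 0.02
Loss rate = 10% = 0.1
sqrt(loss) = sqrt(0.1) = 0.316227766017
Throughput (bytes/s) = 1500 / (0.02 * 0.316227766017) = 237170.8245
Throughput (kbps) = 237170.8245 * 8 / 1000 = 1897.366596 -> 1897.37 kbps (2 dp)

1897.37


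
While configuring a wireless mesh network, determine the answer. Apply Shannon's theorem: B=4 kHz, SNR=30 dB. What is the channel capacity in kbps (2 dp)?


Given: B = 4 kHz, SNR = 30 dB
SNR linear = 10^(30/10) = 1000
1 + SNR = 1001
log2(1001) = 9.9672262588
C = 4 * 1000 * 9.9672262588 = 39868.9050 bps
C = 39.868905 kbps -> 39.87 kbps (2 dp)

39.87


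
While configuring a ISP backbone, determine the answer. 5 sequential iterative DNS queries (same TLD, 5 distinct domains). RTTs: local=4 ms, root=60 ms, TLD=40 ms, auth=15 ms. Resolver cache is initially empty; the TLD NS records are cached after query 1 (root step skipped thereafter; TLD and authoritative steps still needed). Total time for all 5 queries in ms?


Lookup 1 (cold cache): local + root + TLD + auth = 4 + 60 + 40 + 15 = 119 ms
Lookups 2..5 (TLD NS cached -> skip root; new domain -> still ask TLD and auth): local + TLD + auth = 4 + 40 + 15 = 59 ms each
Remaining 4 lookups: 4 * 59 = 236 ms
Total = 119 + 236 = 355 ms

355


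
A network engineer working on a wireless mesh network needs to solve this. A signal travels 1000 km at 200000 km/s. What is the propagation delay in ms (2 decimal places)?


Given: distance = 1000 km, speed = 200000 km/s
Delay = distance / speed = 1000 / 200000 seconds
Delay in ms = 1000 * 1000 / 200000
Delay = 5.0000 ms
Rounded to 2 dp = 5.00 ms

5.00


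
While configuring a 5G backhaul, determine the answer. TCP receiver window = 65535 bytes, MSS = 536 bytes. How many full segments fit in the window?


Given: RWND = 65535 bytes, MSS = 536 bytes
Full segments = floor(RWND / MSS)
Full segments = floor(65535 / 536)
Full segments = floor(122.2668) = 122

122


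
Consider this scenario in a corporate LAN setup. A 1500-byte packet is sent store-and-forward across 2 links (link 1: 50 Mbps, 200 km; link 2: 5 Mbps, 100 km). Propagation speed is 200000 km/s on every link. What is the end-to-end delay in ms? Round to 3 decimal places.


Packet = 1500 bytes = 12000 bits. Store-and-forward: sum (t_trans + t_prop) per link.
Link 1: t_trans = 12000/(50*10^6) s = 0.2400 ms; t_prop = 200/200000 s = 1.0000 ms; subtotal = 1.2400 ms
Link 2: t_trans = 12000/(5*10^6) s = 2.4000 ms; t_prop = 100/200000 s = 0.5000 ms; subtotal = 2.9000 ms
End-to-end = 1.2400 + 2.9000 = 4.1400 ms -> 4.140 ms (3 dp)

4.140


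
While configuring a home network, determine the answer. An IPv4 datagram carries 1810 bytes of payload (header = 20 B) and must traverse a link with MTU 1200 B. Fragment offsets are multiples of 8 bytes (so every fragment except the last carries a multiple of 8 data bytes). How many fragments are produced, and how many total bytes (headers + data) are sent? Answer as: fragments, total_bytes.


Max data per non-final fragment = floor((MTU - header)/8)*8 = floor((1200 - 20)/8)*8 = floor(1180/8)*8 = 1176 B
Final fragment needs no 8-byte alignment: it can carry up to MTU - header = 1180 B
Non-final fragments needed = ceil((payload - 1180) / 1176) = ceil(630/1176) = ceil(0.5357) = 1
Number of fragments = 1 + 1 = 2
Fragment sizes (data): 1 * 1176 B + 634 B (last, 634 <= 1180 OK)
Total bytes sent = payload + n_frags * header = 1810 + 2*20 = 1810 + 40 = 1850 B

2, 1850


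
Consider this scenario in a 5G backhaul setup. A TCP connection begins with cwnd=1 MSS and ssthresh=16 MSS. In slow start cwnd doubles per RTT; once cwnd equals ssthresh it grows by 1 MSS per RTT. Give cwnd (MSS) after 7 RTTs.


RTT 0: cwnd = 1 MSS (initial)
RTT 1: cwnd = 2 MSS (slow start, doubled)
RTT 2: cwnd = 4 MSS (slow start, doubled)
RTT 3: cwnd = 8 MSS (slow start, doubled)
RTT 4: cwnd = 16 MSS (slow start, doubled)
RTT 5: cwnd = 17 MSS (congestion avoidance, +1)
RTT 6: cwnd = 18 MSS (congestion avoidance, +1)
RTT 7: cwnd = 19 MSS (congestion avoidance, +1)

19


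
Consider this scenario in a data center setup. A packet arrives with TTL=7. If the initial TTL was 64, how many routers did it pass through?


Given: initial TTL = 64, received TTL = 7
Hops = initial TTL - received TTL
Hops = 64 - 7 = 57

57


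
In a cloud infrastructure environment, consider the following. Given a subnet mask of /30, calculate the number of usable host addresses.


Given: subnet mask /30
Host bits = 32 - 30 = 2
Total addresses = 2^2 = 4
Usable hosts = 4 - 2 (network + broadcast) = 2

2


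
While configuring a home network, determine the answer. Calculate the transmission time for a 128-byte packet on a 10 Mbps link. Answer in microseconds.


Given: packet = 128 bytes, bandwidth = 10 Mbps
Packet in bits = 128 * 8 = 1024 bits
Bandwidth = 10 * 10^6 = 10000000 bps
Time = 1024 / 10000000 seconds
Time in us = 1024 * 10^6 / 10000000 = 102.4

102.4


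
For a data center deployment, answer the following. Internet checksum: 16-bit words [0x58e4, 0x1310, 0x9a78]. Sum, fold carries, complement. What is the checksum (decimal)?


Given words: [0x58e4, 0x1310, 0x9a78]
Step 1: Sum all words
Raw sum = 22756 + 4880 + 39544 = 67180
Step 2: Fold carry: (1644 + 1) = 1645
One's complement = ~1645 & 0xFFFF = 63890

63890
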